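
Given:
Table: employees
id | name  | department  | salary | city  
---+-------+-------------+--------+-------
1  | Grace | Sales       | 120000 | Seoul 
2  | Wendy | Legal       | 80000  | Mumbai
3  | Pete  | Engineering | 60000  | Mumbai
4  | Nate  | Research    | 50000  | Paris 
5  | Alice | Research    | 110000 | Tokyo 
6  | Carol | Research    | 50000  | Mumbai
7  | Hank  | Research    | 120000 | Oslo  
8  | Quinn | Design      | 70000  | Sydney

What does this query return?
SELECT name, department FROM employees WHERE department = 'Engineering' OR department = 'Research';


Filtering: department = 'Engineering' OR 'Research'
Matching: 5 rows

5 rows:
Pete, Engineering
Nate, Research
Alice, Research
Carol, Research
Hank, Research


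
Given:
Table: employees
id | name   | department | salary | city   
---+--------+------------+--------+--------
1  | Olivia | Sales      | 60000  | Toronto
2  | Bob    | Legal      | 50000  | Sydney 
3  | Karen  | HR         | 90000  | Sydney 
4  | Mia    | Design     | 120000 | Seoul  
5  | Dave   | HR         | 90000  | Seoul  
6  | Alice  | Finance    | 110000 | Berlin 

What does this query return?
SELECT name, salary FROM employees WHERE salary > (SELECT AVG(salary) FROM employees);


Subquery: AVG(salary) = 86666.67
Filtering: salary > 86666.67
  Karen (90000) -> MATCH
  Mia (120000) -> MATCH
  Dave (90000) -> MATCH
  Alice (110000) -> MATCH


4 rows:
Karen, 90000
Mia, 120000
Dave, 90000
Alice, 110000


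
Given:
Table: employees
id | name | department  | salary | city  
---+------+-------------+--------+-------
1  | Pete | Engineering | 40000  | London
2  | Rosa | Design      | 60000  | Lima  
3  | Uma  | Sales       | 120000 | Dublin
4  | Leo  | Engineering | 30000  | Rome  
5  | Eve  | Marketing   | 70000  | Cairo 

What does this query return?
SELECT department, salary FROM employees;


Projecting columns: department, salary

5 rows:
Engineering, 40000
Design, 60000
Sales, 120000
Engineering, 30000
Marketing, 70000


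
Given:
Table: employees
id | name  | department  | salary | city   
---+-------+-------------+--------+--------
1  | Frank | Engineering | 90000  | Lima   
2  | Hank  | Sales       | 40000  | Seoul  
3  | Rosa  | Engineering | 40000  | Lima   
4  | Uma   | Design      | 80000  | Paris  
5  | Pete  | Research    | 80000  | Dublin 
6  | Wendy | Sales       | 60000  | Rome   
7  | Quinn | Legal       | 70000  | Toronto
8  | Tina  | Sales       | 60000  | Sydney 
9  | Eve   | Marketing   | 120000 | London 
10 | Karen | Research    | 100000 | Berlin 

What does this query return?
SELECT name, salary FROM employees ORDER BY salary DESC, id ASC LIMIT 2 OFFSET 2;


Sort by salary DESC (id ASC tiebreak), then skip 2 and take 2
Rows 3 through 4

2 rows:
Frank, 90000
Uma, 80000


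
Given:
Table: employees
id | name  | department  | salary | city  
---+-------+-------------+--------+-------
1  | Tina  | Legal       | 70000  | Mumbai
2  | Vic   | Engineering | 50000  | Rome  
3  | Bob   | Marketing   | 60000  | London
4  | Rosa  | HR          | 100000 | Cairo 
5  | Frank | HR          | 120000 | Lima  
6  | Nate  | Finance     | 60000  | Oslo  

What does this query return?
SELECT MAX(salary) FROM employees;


Salaries: 70000, 50000, 60000, 100000, 120000, 60000
MAX = 120000

120000


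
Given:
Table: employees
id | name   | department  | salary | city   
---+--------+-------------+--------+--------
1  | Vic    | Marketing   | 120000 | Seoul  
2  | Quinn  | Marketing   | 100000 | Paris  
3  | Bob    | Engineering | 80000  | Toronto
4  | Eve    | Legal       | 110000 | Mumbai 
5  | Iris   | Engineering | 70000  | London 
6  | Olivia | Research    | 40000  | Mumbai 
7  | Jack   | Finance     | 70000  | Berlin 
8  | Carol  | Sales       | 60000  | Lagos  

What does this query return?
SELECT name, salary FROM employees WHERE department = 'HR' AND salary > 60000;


Filtering: department = 'HR' AND salary > 60000
Matching: 0 rows

Empty result set (0 rows)


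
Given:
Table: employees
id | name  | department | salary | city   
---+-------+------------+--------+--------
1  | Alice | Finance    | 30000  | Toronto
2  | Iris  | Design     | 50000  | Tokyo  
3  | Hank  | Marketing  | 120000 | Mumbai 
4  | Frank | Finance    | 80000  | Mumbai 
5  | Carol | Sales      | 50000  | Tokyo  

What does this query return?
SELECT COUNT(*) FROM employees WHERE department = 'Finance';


Counting rows where department = 'Finance'
  Alice -> MATCH
  Frank -> MATCH


2


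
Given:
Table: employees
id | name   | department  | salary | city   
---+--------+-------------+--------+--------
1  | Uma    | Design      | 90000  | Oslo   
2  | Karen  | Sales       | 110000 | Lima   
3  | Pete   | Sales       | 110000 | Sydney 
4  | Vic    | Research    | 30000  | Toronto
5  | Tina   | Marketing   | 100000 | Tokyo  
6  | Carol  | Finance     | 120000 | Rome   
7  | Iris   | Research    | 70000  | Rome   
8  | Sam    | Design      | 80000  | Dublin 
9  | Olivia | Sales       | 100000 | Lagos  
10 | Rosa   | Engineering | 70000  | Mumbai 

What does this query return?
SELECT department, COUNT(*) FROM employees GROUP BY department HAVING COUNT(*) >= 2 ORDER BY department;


Groups with count >= 2:
  Design: 2 -> PASS
  Research: 2 -> PASS
  Sales: 3 -> PASS
  Engineering: 1 -> filtered out
  Finance: 1 -> filtered out
  Marketing: 1 -> filtered out


3 groups:
Design, 2
Research, 2
Sales, 3


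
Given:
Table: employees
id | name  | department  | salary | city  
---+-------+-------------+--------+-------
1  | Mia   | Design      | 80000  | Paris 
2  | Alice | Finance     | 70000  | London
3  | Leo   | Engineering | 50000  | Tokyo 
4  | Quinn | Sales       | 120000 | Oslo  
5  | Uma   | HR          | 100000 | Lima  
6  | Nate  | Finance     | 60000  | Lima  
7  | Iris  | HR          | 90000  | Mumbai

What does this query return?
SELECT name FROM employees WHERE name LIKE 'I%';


LIKE 'I%' matches names starting with 'I'
Matching: 1

1 rows:
Iris


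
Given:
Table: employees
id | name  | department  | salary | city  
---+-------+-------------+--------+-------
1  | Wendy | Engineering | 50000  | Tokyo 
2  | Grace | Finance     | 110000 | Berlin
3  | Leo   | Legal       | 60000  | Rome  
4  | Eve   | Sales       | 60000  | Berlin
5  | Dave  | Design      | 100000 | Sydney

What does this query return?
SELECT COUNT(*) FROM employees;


COUNT(*) counts all rows

5


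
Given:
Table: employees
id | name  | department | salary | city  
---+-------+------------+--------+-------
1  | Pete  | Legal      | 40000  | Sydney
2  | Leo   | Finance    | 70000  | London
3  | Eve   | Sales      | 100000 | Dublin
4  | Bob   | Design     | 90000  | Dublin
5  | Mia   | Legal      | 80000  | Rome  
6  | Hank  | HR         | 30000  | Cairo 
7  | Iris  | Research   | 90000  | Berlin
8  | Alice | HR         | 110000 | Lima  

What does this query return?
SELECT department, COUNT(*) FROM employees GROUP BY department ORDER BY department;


Assigning each row to its department group:
  Pete -> Legal
  Leo -> Finance
  Eve -> Sales
  Bob -> Design
  Mia -> Legal
  Hank -> HR
  Iris -> Research
  Alice -> HR


6 groups:
Design, 1
Finance, 1
HR, 2
Legal, 2
Research, 1
Sales, 1


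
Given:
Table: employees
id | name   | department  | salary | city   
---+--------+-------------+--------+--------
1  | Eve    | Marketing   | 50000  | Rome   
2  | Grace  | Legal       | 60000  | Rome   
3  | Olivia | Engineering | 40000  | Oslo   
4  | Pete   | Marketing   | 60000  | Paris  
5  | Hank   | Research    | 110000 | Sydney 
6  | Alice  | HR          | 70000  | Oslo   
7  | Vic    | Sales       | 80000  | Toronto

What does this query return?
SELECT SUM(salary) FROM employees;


SUM(salary) = 50000 + 60000 + 40000 + 60000 + 110000 + 70000 + 80000 = 470000

470000


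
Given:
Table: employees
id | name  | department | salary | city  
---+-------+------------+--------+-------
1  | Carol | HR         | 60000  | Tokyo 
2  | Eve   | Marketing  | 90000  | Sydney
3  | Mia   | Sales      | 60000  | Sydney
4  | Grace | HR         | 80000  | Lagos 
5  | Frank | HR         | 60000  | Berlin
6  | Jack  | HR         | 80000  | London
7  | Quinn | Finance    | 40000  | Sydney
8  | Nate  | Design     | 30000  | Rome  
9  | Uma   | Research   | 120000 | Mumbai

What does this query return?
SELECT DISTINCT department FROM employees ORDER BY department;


All 'department' values (row order): HR, Marketing, Sales, HR, HR, HR, Finance, Design, Research
Removing duplicates leaves 6 unique value(s).

6 values:
Design
Finance
HR
Marketing
Research
Sales


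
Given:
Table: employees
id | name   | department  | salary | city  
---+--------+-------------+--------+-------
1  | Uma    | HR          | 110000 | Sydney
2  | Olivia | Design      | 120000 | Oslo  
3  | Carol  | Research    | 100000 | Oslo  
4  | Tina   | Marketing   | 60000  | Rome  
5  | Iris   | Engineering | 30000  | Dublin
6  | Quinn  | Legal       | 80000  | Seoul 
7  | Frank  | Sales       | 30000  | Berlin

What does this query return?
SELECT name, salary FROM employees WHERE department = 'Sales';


Filtering: department = 'Sales'
Matching rows: 1

1 rows:
Frank, 30000


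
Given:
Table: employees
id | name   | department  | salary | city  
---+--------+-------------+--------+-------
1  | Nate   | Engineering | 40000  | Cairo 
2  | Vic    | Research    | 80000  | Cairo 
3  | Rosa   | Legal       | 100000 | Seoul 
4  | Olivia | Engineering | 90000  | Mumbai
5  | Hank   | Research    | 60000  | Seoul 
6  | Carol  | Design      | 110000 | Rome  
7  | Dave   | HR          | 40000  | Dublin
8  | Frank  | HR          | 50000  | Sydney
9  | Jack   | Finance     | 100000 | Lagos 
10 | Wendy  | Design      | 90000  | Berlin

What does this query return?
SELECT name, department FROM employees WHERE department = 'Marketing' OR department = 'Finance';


Filtering: department = 'Marketing' OR 'Finance'
Matching: 1 rows

1 rows:
Jack, Finance


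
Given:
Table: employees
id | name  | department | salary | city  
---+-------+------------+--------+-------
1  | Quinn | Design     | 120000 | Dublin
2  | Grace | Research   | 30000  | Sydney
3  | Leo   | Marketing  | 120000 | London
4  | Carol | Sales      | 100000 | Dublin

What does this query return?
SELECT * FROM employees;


SELECT * returns all 4 rows with all columns

4 rows:
1, Quinn, Design, 120000, Dublin
2, Grace, Research, 30000, Sydney
3, Leo, Marketing, 120000, London
4, Carol, Sales, 100000, Dublin


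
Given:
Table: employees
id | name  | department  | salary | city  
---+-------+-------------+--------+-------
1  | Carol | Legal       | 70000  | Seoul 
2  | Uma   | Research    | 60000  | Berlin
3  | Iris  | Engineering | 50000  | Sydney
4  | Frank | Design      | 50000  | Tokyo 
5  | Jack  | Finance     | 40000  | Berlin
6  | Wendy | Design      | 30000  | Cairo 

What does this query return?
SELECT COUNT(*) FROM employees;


COUNT(*) counts all rows

6


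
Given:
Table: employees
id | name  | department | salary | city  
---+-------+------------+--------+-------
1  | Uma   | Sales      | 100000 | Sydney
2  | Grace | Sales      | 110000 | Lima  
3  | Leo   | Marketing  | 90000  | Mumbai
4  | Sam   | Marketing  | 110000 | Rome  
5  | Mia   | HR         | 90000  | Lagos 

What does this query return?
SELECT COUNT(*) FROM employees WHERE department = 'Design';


Counting rows where department = 'Design'


0


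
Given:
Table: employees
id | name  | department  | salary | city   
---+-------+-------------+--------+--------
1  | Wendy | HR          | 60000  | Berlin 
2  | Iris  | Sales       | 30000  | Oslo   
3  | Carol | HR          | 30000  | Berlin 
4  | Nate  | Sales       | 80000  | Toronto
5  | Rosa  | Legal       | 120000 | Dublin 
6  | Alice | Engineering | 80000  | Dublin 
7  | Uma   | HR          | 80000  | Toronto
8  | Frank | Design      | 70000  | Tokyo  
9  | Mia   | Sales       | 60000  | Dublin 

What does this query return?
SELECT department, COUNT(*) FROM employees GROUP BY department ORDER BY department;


Assigning each row to its department group:
  Wendy -> HR
  Iris -> Sales
  Carol -> HR
  Nate -> Sales
  Rosa -> Legal
  Alice -> Engineering
  Uma -> HR
  Frank -> Design
  Mia -> Sales


5 groups:
Design, 1
Engineering, 1
HR, 3
Legal, 1
Sales, 3


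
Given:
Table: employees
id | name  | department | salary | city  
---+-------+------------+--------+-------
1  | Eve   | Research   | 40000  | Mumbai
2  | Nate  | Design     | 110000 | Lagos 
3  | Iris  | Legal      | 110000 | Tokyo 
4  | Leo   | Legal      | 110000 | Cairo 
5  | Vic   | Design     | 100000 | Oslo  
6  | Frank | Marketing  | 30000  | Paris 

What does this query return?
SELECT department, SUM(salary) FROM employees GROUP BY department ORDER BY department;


Summing salary within each department:
  Design: 110000 + 100000 = 210000
  Legal: 110000 + 110000 = 220000
  Marketing: 30000 = 30000
  Research: 40000 = 40000


4 groups:
Design, 210000
Legal, 220000
Marketing, 30000
Research, 40000


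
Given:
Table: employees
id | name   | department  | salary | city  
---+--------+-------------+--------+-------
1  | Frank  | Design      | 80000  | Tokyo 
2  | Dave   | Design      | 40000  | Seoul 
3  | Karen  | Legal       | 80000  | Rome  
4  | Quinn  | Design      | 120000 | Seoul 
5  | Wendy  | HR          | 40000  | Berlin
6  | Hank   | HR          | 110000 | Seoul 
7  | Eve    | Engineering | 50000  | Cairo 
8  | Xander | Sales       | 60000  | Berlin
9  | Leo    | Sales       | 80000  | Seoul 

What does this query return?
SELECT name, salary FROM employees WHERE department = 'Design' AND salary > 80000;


Filtering: department = 'Design' AND salary > 80000
Matching: 1 rows

1 rows:
Quinn, 120000


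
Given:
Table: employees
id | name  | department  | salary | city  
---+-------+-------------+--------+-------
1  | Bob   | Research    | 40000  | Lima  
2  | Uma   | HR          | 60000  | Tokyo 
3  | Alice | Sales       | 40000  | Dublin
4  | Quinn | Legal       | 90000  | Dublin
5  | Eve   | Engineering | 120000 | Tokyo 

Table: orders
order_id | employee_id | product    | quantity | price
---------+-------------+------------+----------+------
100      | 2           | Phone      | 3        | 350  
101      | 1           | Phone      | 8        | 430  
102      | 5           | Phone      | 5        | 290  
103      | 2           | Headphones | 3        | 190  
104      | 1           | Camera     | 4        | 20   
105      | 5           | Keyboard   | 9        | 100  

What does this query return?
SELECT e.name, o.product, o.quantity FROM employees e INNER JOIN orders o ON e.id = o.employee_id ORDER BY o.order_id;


Joining employees.id = orders.employee_id:
  employee Uma (id=2) -> order Phone
  employee Bob (id=1) -> order Phone
  employee Eve (id=5) -> order Phone
  employee Uma (id=2) -> order Headphones
  employee Bob (id=1) -> order Camera
  employee Eve (id=5) -> order Keyboard


6 rows:
Uma, Phone, 3
Bob, Phone, 8
Eve, Phone, 5
Uma, Headphones, 3
Bob, Camera, 4
Eve, Keyboard, 9


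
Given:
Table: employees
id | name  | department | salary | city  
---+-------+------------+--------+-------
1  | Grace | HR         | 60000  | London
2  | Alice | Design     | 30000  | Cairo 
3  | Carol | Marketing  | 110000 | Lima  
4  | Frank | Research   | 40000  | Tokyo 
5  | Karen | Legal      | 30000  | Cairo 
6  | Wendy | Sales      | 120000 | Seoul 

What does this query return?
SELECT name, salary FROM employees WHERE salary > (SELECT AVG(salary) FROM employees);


Subquery: AVG(salary) = 65000.0
Filtering: salary > 65000.0
  Carol (110000) -> MATCH
  Wendy (120000) -> MATCH


2 rows:
Carol, 110000
Wendy, 120000


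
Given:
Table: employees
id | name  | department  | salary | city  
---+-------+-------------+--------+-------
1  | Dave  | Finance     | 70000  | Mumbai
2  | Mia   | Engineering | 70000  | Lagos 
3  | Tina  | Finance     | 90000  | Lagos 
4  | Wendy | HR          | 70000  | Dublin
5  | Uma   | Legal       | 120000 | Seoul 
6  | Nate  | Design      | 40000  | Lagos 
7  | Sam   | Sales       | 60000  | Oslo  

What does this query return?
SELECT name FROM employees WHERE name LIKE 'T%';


LIKE 'T%' matches names starting with 'T'
Matching: 1

1 rows:
Tina


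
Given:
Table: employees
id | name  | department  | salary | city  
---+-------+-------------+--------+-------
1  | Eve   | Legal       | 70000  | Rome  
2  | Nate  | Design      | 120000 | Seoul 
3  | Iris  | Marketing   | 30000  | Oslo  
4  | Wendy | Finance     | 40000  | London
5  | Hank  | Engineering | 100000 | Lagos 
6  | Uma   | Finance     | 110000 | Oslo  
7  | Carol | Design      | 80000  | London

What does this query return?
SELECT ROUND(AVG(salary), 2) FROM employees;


SUM(salary) = 550000
COUNT = 7
ROUND(AVG, 2) = ROUND(550000 / 7, 2) = 78571.43

78571.43


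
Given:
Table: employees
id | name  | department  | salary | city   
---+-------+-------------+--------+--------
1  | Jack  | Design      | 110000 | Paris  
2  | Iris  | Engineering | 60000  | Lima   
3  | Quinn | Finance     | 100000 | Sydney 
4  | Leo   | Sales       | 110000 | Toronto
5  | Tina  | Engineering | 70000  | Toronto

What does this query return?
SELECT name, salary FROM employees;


Projecting columns: name, salary

5 rows:
Jack, 110000
Iris, 60000
Quinn, 100000
Leo, 110000
Tina, 70000


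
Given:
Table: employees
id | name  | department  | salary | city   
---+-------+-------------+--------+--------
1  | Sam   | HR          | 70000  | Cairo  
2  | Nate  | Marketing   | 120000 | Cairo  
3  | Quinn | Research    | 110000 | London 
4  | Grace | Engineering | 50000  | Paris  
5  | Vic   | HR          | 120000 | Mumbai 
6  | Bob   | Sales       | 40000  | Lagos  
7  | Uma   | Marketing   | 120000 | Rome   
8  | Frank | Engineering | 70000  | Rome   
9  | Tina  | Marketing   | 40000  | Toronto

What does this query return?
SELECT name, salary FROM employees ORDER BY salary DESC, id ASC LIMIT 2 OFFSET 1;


Sort by salary DESC (id ASC tiebreak), then skip 1 and take 2
Rows 2 through 3

2 rows:
Vic, 120000
Uma, 120000


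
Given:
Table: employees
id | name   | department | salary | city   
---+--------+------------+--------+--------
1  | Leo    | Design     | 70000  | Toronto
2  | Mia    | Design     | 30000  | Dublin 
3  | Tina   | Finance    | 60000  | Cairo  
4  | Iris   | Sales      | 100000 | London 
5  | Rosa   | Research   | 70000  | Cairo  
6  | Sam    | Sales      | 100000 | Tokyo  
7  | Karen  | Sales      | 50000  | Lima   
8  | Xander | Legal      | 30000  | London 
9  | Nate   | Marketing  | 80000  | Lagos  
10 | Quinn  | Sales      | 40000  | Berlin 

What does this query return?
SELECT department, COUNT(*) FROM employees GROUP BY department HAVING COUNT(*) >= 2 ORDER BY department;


Groups with count >= 2:
  Design: 2 -> PASS
  Sales: 4 -> PASS
  Finance: 1 -> filtered out
  Legal: 1 -> filtered out
  Marketing: 1 -> filtered out
  Research: 1 -> filtered out


2 groups:
Design, 2
Sales, 4


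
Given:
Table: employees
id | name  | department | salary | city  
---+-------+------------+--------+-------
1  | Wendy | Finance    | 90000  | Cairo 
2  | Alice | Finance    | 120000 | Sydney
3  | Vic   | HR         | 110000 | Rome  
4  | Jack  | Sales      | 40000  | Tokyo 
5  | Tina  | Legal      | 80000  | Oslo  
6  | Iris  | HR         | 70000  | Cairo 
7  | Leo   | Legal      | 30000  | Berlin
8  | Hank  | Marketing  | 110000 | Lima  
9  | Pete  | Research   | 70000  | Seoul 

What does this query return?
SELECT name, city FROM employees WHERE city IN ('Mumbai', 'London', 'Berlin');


Filtering: city IN ('Mumbai', 'London', 'Berlin')
Matching: 1 rows

1 rows:
Leo, Berlin


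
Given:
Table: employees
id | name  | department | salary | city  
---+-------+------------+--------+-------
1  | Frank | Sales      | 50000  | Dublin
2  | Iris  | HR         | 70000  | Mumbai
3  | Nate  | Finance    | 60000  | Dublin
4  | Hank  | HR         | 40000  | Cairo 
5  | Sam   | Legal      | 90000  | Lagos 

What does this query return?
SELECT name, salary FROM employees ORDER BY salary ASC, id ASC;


Sorting by salary ASC, then id ASC for ties

5 rows:
Hank, 40000
Frank, 50000
Nate, 60000
Iris, 70000
Sam, 90000


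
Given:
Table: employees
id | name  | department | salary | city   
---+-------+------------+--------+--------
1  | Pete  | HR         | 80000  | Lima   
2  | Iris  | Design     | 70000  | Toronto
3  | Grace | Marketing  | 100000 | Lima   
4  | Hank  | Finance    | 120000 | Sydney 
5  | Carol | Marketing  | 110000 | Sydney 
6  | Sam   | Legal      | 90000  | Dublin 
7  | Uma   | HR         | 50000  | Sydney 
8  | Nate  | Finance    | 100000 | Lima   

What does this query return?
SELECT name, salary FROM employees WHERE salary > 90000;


Filtering: salary > 90000
Matching: 4 rows

4 rows:
Grace, 100000
Hank, 120000
Carol, 110000
Nate, 100000


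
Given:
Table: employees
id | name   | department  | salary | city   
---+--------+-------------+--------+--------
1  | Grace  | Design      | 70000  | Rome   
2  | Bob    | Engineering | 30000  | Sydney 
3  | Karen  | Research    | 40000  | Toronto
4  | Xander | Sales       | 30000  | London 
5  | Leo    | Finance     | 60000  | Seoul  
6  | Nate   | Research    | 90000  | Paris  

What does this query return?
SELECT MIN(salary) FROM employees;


Salaries: 70000, 30000, 40000, 30000, 60000, 90000
MIN = 30000

30000


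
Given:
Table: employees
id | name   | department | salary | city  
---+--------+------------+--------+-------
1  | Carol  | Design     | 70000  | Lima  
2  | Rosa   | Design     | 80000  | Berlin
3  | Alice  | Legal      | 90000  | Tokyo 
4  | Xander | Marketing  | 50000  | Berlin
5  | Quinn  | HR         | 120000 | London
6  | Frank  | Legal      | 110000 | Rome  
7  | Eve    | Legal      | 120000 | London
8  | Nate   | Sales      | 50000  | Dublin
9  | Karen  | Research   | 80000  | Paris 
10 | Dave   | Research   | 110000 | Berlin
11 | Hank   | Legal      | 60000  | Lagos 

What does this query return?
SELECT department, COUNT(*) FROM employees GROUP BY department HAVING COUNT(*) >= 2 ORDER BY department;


Groups with count >= 2:
  Design: 2 -> PASS
  Legal: 4 -> PASS
  Research: 2 -> PASS
  HR: 1 -> filtered out
  Marketing: 1 -> filtered out
  Sales: 1 -> filtered out


3 groups:
Design, 2
Legal, 4
Research, 2


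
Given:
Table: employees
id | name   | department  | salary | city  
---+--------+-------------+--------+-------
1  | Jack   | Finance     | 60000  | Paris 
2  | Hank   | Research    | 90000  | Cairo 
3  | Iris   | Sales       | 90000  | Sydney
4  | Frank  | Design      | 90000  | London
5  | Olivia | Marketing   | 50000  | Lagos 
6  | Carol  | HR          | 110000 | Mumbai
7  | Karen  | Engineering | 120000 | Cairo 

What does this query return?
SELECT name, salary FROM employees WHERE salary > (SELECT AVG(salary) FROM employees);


Subquery: AVG(salary) = 87142.86
Filtering: salary > 87142.86
  Hank (90000) -> MATCH
  Iris (90000) -> MATCH
  Frank (90000) -> MATCH
  Carol (110000) -> MATCH
  Karen (120000) -> MATCH


5 rows:
Hank, 90000
Iris, 90000
Frank, 90000
Carol, 110000
Karen, 120000


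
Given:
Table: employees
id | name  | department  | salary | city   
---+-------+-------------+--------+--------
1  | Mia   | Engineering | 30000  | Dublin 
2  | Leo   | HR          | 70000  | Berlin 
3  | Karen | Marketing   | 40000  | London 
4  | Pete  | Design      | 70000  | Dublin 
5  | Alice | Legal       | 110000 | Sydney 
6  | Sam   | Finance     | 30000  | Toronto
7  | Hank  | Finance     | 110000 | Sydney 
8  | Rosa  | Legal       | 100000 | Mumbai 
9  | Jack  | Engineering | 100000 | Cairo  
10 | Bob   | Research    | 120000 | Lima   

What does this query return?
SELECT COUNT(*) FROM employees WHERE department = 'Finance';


Counting rows where department = 'Finance'
  Sam -> MATCH
  Hank -> MATCH


2


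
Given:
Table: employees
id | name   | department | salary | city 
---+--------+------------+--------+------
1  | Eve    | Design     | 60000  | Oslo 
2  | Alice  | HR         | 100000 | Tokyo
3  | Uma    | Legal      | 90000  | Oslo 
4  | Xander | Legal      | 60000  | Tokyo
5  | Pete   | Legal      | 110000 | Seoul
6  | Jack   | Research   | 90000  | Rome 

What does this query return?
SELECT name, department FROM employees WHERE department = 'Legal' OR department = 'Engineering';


Filtering: department = 'Legal' OR 'Engineering'
Matching: 3 rows

3 rows:
Uma, Legal
Xander, Legal
Pete, Legal


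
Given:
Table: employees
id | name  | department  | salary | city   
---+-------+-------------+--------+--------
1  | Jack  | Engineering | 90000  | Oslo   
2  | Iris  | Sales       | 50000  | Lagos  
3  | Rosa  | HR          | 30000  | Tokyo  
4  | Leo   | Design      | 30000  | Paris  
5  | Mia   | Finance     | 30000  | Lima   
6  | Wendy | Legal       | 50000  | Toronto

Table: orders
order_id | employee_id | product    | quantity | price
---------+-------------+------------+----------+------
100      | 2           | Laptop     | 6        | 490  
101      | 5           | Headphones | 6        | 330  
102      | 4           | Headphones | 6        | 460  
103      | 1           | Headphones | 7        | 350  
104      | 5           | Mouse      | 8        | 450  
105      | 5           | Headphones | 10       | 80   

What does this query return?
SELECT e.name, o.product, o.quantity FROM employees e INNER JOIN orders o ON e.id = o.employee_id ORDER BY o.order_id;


Joining employees.id = orders.employee_id:
  employee Iris (id=2) -> order Laptop
  employee Mia (id=5) -> order Headphones
  employee Leo (id=4) -> order Headphones
  employee Jack (id=1) -> order Headphones
  employee Mia (id=5) -> order Mouse
  employee Mia (id=5) -> order Headphones


6 rows:
Iris, Laptop, 6
Mia, Headphones, 6
Leo, Headphones, 6
Jack, Headphones, 7
Mia, Mouse, 8
Mia, Headphones, 10


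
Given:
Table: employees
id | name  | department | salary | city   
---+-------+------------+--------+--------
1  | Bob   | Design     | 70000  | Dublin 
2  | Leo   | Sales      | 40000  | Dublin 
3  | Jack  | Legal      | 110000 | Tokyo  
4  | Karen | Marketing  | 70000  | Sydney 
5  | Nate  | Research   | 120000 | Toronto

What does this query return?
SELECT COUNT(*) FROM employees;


COUNT(*) counts all rows

5


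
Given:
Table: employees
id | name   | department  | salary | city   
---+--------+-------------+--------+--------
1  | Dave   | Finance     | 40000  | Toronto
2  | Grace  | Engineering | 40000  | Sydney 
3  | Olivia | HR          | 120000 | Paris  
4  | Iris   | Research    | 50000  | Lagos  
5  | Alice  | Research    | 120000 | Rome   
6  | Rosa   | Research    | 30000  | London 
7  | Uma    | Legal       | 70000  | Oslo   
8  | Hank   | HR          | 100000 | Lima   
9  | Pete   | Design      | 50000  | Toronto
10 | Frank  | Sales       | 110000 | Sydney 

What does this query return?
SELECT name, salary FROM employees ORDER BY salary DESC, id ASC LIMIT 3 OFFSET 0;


Sort by salary DESC (id ASC tiebreak), then skip 0 and take 3
Rows 1 through 3

3 rows:
Olivia, 120000
Alice, 120000
Frank, 110000


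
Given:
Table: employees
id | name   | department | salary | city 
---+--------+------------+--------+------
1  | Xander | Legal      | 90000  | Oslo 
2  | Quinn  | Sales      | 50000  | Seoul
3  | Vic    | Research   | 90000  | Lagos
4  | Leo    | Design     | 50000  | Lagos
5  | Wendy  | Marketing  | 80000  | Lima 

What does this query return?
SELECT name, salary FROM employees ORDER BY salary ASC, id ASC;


Sorting by salary ASC, then id ASC for ties

5 rows:
Quinn, 50000
Leo, 50000
Wendy, 80000
Xander, 90000
Vic, 90000


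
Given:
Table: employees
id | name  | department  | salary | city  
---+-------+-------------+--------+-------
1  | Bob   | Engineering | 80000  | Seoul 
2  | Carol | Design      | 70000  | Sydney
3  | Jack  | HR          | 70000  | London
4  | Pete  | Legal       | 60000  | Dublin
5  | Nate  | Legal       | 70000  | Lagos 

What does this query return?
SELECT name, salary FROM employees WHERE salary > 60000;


Filtering: salary > 60000
Matching: 4 rows

4 rows:
Bob, 80000
Carol, 70000
Jack, 70000
Nate, 70000


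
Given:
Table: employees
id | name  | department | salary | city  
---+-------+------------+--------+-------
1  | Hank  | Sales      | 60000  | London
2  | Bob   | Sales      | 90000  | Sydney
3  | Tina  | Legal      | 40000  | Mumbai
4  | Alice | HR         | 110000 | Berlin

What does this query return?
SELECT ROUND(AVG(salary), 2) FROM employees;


SUM(salary) = 300000
COUNT = 4
ROUND(AVG, 2) = ROUND(300000 / 4, 2) = 75000.0

75000.0


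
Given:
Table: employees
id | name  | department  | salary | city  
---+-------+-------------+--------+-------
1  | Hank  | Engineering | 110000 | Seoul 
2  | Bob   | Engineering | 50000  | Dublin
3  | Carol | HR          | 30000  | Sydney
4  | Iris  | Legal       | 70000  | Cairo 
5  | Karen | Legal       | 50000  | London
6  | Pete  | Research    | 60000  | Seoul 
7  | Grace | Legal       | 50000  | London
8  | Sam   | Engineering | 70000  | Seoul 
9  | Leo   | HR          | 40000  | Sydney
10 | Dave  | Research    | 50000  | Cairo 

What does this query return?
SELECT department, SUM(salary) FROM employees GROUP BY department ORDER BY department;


Summing salary within each department:
  Engineering: 110000 + 50000 + 70000 = 230000
  HR: 30000 + 40000 = 70000
  Legal: 70000 + 50000 + 50000 = 170000
  Research: 60000 + 50000 = 110000


4 groups:
Engineering, 230000
HR, 70000
Legal, 170000
Research, 110000


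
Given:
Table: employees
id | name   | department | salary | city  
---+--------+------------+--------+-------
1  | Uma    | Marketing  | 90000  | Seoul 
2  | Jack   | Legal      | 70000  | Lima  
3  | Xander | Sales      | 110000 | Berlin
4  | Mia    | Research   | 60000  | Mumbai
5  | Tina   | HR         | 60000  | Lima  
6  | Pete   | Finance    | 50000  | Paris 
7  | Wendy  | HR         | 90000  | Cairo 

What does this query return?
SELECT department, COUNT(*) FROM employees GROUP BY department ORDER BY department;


Assigning each row to its department group:
  Uma -> Marketing
  Jack -> Legal
  Xander -> Sales
  Mia -> Research
  Tina -> HR
  Pete -> Finance
  Wendy -> HR


6 groups:
Finance, 1
HR, 2
Legal, 1
Marketing, 1
Research, 1
Sales, 1


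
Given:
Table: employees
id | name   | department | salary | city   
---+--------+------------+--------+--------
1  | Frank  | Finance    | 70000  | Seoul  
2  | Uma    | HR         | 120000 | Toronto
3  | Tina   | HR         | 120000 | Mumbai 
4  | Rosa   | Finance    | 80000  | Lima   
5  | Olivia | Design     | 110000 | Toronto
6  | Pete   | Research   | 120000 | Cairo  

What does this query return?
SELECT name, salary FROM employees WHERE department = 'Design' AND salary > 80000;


Filtering: department = 'Design' AND salary > 80000
Matching: 1 rows

1 rows:
Olivia, 110000


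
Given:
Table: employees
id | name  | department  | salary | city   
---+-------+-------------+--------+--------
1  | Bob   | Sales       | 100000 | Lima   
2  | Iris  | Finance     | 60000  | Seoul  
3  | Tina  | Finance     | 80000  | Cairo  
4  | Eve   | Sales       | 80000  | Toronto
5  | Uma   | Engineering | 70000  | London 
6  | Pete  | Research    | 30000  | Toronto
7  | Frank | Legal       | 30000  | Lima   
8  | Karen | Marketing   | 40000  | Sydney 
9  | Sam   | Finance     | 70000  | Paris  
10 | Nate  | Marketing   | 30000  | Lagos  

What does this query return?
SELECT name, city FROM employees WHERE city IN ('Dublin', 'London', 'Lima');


Filtering: city IN ('Dublin', 'London', 'Lima')
Matching: 3 rows

3 rows:
Bob, Lima
Uma, London
Frank, Lima


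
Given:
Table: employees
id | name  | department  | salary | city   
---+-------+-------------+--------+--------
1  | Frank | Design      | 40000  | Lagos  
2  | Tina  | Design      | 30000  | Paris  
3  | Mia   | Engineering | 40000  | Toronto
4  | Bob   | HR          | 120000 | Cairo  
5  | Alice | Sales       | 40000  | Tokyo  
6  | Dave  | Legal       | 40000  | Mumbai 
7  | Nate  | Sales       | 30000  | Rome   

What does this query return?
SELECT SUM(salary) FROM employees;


SUM(salary) = 40000 + 30000 + 40000 + 120000 + 40000 + 40000 + 30000 = 340000

340000


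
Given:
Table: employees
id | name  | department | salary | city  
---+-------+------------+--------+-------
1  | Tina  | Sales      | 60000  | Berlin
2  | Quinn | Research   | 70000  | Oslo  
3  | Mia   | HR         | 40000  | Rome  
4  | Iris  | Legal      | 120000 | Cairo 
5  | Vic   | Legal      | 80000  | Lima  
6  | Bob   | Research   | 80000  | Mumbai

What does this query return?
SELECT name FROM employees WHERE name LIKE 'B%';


LIKE 'B%' matches names starting with 'B'
Matching: 1

1 rows:
Bob


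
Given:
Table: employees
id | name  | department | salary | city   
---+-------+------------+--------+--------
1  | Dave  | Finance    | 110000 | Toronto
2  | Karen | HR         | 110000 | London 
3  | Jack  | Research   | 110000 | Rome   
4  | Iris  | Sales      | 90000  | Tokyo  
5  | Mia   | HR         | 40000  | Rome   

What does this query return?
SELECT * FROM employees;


SELECT * returns all 5 rows with all columns

5 rows:
1, Dave, Finance, 110000, Toronto
2, Karen, HR, 110000, London
3, Jack, Research, 110000, Rome
4, Iris, Sales, 90000, Tokyo
5, Mia, HR, 40000, Rome


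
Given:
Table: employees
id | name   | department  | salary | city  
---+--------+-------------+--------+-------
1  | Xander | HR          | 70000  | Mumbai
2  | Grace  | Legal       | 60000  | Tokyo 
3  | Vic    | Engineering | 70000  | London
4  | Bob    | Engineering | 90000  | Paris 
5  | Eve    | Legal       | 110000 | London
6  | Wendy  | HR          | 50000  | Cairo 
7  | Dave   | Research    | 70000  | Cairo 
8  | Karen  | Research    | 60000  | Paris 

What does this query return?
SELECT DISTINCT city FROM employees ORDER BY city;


All 'city' values (row order): Mumbai, Tokyo, London, Paris, London, Cairo, Cairo, Paris
Removing duplicates leaves 5 unique value(s).

5 values:
Cairo
London
Mumbai
Paris
Tokyo


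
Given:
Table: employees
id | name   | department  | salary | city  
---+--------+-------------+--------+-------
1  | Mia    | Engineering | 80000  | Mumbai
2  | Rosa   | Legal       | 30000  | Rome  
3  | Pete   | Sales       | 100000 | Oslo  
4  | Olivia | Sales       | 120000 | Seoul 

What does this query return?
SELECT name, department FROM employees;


Projecting columns: name, department

4 rows:
Mia, Engineering
Rosa, Legal
Pete, Sales
Olivia, Sales


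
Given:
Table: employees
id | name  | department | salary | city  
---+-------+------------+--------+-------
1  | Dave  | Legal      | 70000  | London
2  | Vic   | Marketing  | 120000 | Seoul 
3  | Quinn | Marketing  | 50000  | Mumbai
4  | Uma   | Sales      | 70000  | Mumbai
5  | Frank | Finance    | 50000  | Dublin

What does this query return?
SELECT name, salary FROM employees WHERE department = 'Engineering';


Filtering: department = 'Engineering'
Matching rows: 0

Empty result set (0 rows)


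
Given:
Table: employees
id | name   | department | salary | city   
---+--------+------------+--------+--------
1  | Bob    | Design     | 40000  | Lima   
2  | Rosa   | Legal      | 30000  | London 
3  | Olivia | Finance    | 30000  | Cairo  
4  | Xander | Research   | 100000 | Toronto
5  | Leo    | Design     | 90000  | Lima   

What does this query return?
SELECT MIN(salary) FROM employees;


Salaries: 40000, 30000, 30000, 100000, 90000
MIN = 30000

30000


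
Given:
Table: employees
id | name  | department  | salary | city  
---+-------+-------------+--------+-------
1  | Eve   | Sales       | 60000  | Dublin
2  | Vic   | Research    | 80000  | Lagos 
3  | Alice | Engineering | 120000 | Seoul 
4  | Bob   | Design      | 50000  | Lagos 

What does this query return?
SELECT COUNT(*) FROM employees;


COUNT(*) counts all rows

4


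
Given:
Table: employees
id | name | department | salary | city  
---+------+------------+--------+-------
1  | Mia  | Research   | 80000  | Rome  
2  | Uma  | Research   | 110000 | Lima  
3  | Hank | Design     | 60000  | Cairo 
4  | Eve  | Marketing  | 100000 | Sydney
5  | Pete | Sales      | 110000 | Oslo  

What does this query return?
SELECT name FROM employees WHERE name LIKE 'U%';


LIKE 'U%' matches names starting with 'U'
Matching: 1

1 rows:
Uma


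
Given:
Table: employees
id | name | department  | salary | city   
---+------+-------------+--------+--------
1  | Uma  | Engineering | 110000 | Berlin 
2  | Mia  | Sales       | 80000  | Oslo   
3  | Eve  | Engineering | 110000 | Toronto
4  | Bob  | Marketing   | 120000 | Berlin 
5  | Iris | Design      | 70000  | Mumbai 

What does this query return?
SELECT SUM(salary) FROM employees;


SUM(salary) = 110000 + 80000 + 110000 + 120000 + 70000 = 490000

490000


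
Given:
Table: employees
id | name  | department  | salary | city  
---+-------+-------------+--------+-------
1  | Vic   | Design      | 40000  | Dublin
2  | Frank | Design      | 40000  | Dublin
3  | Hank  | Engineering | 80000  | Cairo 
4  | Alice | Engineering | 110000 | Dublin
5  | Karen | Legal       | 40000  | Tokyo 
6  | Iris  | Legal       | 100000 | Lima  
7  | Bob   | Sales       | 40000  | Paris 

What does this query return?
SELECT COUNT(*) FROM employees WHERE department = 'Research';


Counting rows where department = 'Research'


0


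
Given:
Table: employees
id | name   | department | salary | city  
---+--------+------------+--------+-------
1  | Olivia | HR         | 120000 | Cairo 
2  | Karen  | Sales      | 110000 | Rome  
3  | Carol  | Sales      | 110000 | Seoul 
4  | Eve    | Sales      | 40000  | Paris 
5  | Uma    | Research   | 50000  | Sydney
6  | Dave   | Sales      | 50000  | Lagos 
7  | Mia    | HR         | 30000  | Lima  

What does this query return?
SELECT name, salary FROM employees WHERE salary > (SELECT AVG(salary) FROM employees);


Subquery: AVG(salary) = 72857.14
Filtering: salary > 72857.14
  Olivia (120000) -> MATCH
  Karen (110000) -> MATCH
  Carol (110000) -> MATCH


3 rows:
Olivia, 120000
Karen, 110000
Carol, 110000


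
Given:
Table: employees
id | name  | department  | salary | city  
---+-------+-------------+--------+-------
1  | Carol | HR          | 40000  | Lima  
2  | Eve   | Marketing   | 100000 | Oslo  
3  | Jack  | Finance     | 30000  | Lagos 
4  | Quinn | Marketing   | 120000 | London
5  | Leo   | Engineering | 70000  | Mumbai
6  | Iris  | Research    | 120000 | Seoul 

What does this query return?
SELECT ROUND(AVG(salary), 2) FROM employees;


SUM(salary) = 480000
COUNT = 6
ROUND(AVG, 2) = ROUND(480000 / 6, 2) = 80000.0

80000.0


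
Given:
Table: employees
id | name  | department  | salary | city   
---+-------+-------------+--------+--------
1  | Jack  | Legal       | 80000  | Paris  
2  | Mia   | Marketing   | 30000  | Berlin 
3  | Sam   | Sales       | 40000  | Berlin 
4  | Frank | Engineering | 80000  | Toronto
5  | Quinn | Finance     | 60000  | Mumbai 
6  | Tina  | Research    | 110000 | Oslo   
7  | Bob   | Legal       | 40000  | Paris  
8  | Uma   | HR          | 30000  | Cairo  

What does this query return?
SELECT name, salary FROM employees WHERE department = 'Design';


Filtering: department = 'Design'
Matching rows: 0

Empty result set (0 rows)


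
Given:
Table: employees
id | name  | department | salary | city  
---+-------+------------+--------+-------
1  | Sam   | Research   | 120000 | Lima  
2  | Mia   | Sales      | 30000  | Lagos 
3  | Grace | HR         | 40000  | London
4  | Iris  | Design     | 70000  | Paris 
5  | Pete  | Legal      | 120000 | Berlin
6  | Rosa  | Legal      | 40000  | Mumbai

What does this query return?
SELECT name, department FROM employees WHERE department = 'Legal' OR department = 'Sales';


Filtering: department = 'Legal' OR 'Sales'
Matching: 3 rows

3 rows:
Mia, Sales
Pete, Legal
Rosa, Legal


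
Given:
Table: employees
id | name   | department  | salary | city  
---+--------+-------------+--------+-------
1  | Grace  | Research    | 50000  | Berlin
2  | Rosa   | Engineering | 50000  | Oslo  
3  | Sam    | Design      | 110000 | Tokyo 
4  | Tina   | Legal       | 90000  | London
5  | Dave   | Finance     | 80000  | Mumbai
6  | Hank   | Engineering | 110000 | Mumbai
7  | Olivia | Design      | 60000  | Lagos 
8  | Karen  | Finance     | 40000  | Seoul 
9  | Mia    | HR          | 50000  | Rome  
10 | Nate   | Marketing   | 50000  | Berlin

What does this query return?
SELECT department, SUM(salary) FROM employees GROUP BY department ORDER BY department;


Summing salary within each department:
  Design: 110000 + 60000 = 170000
  Engineering: 50000 + 110000 = 160000
  Finance: 80000 + 40000 = 120000
  HR: 50000 = 50000
  Legal: 90000 = 90000
  Marketing: 50000 = 50000
  Research: 50000 = 50000


7 groups:
Design, 170000
Engineering, 160000
Finance, 120000
HR, 50000
Legal, 90000
Marketing, 50000
Research, 50000
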